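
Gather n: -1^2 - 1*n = -n - 1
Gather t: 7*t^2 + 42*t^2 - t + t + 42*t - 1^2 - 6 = 49*t^2 + 42*t - 7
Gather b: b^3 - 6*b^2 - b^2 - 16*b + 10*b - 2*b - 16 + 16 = b^3 - 7*b^2 - 8*b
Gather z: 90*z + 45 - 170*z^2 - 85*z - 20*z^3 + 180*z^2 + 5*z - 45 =-20*z^3 + 10*z^2 + 10*z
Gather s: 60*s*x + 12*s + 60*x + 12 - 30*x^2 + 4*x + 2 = s*(60*x + 12) - 30*x^2 + 64*x + 14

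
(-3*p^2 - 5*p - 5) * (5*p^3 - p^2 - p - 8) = -15*p^5 - 22*p^4 - 17*p^3 + 34*p^2 + 45*p + 40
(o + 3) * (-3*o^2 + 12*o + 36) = -3*o^3 + 3*o^2 + 72*o + 108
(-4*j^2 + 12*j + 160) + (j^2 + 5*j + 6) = -3*j^2 + 17*j + 166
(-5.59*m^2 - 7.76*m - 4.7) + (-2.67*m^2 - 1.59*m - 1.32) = -8.26*m^2 - 9.35*m - 6.02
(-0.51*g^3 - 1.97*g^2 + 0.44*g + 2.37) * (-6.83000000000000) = 3.4833*g^3 + 13.4551*g^2 - 3.0052*g - 16.1871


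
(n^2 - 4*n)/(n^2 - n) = (n - 4)/(n - 1)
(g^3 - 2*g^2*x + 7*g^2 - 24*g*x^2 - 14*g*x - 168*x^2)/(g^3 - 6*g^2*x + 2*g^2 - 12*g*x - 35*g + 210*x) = (g + 4*x)/(g - 5)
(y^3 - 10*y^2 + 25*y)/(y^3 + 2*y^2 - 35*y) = (y - 5)/(y + 7)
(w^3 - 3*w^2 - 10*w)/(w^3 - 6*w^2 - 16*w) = (w - 5)/(w - 8)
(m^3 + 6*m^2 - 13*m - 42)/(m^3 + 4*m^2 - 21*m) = (m + 2)/m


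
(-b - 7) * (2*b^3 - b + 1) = -2*b^4 - 14*b^3 + b^2 + 6*b - 7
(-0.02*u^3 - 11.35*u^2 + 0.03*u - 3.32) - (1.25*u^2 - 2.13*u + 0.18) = -0.02*u^3 - 12.6*u^2 + 2.16*u - 3.5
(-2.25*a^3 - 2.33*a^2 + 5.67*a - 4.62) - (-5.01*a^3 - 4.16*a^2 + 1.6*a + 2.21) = 2.76*a^3 + 1.83*a^2 + 4.07*a - 6.83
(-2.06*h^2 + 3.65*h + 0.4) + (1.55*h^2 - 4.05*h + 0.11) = -0.51*h^2 - 0.4*h + 0.51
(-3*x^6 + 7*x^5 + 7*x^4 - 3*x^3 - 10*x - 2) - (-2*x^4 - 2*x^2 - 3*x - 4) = -3*x^6 + 7*x^5 + 9*x^4 - 3*x^3 + 2*x^2 - 7*x + 2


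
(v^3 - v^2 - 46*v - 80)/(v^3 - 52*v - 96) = (v + 5)/(v + 6)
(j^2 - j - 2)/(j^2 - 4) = (j + 1)/(j + 2)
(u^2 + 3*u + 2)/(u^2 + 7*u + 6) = (u + 2)/(u + 6)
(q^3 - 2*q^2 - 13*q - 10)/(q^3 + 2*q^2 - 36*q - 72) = (q^2 - 4*q - 5)/(q^2 - 36)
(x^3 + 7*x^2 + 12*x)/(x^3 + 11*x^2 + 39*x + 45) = x*(x + 4)/(x^2 + 8*x + 15)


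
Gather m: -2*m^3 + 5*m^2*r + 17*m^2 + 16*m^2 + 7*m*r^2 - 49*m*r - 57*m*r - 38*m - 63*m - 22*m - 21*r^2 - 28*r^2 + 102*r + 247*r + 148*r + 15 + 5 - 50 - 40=-2*m^3 + m^2*(5*r + 33) + m*(7*r^2 - 106*r - 123) - 49*r^2 + 497*r - 70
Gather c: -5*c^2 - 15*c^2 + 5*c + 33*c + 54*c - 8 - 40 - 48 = -20*c^2 + 92*c - 96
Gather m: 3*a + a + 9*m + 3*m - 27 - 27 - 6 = 4*a + 12*m - 60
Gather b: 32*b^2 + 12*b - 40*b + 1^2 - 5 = 32*b^2 - 28*b - 4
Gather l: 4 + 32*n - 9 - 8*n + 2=24*n - 3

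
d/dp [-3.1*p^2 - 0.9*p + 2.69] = -6.2*p - 0.9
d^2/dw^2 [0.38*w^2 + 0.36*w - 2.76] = 0.760000000000000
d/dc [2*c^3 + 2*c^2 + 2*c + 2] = 6*c^2 + 4*c + 2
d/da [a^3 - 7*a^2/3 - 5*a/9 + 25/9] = 3*a^2 - 14*a/3 - 5/9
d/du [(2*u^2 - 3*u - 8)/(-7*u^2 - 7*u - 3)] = (-35*u^2 - 124*u - 47)/(49*u^4 + 98*u^3 + 91*u^2 + 42*u + 9)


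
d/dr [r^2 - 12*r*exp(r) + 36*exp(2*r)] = -12*r*exp(r) + 2*r + 72*exp(2*r) - 12*exp(r)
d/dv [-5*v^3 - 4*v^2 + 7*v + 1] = -15*v^2 - 8*v + 7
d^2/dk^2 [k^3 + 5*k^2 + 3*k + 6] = 6*k + 10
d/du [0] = 0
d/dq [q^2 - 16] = 2*q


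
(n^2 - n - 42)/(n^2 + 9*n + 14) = (n^2 - n - 42)/(n^2 + 9*n + 14)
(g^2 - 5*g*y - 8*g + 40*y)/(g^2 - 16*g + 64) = (g - 5*y)/(g - 8)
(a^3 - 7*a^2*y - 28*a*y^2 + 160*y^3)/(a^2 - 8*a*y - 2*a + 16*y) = (a^2 + a*y - 20*y^2)/(a - 2)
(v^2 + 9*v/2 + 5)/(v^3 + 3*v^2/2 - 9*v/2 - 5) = (v + 2)/(v^2 - v - 2)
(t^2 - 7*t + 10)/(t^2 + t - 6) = (t - 5)/(t + 3)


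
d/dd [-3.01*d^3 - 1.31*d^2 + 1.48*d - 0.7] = -9.03*d^2 - 2.62*d + 1.48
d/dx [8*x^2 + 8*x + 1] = 16*x + 8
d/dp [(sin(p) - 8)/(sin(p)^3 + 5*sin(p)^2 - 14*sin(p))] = (-2*sin(p)^3 + 19*sin(p)^2 + 80*sin(p) - 112)*cos(p)/((sin(p) - 2)^2*(sin(p) + 7)^2*sin(p)^2)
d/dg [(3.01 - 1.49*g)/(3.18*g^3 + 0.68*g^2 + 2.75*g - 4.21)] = (9.4764*g^3 - 27.7022*g^2 - 4.0936*g - 2.0046)/(10.1124*g^6 + 4.3248*g^5 + 17.9524*g^4 - 23.0356*g^3 + 1.8369*g^2 - 23.155*g + 17.7241)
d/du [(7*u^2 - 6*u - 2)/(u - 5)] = (7*u^2 - 70*u + 32)/(u^2 - 10*u + 25)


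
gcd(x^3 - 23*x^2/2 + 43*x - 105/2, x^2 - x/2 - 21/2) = x - 7/2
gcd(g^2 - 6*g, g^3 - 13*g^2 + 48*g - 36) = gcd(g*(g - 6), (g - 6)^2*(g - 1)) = g - 6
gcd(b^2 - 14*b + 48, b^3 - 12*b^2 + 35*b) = 1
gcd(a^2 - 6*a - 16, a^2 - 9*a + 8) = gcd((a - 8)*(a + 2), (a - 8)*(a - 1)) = a - 8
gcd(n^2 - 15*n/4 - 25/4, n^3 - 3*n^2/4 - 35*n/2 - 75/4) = n^2 - 15*n/4 - 25/4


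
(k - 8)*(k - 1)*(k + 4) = k^3 - 5*k^2 - 28*k + 32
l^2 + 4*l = l*(l + 4)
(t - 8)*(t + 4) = t^2 - 4*t - 32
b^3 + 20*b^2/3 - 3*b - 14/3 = (b - 1)*(b + 2/3)*(b + 7)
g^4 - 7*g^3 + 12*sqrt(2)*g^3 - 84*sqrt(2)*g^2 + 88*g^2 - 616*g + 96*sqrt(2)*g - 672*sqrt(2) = (g - 7)*(g + 2*sqrt(2))*(g + 4*sqrt(2))*(g + 6*sqrt(2))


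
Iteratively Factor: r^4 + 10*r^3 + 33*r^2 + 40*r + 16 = (r + 4)*(r^3 + 6*r^2 + 9*r + 4) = (r + 1)*(r + 4)*(r^2 + 5*r + 4) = (r + 1)*(r + 4)^2*(r + 1)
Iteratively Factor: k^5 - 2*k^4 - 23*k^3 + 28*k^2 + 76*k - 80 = (k + 2)*(k^4 - 4*k^3 - 15*k^2 + 58*k - 40) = (k - 5)*(k + 2)*(k^3 + k^2 - 10*k + 8) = (k - 5)*(k - 2)*(k + 2)*(k^2 + 3*k - 4) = (k - 5)*(k - 2)*(k + 2)*(k + 4)*(k - 1)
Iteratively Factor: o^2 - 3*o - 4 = (o + 1)*(o - 4)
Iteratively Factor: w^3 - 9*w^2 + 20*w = (w)*(w^2 - 9*w + 20) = w*(w - 5)*(w - 4)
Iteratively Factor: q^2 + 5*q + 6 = (q + 3)*(q + 2)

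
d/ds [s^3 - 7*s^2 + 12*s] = 3*s^2 - 14*s + 12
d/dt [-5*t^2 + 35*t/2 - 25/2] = 35/2 - 10*t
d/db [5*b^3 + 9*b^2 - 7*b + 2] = 15*b^2 + 18*b - 7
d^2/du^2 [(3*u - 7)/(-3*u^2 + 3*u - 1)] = 6*(-3*(2*u - 1)^2*(3*u - 7) + (9*u - 10)*(3*u^2 - 3*u + 1))/(3*u^2 - 3*u + 1)^3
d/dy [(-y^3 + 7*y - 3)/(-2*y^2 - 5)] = (2*y^4 + 29*y^2 - 12*y - 35)/(4*y^4 + 20*y^2 + 25)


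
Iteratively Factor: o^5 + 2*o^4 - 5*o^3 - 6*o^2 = (o - 2)*(o^4 + 4*o^3 + 3*o^2) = (o - 2)*(o + 3)*(o^3 + o^2) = (o - 2)*(o + 1)*(o + 3)*(o^2) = o*(o - 2)*(o + 1)*(o + 3)*(o)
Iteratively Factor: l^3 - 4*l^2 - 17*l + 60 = (l - 3)*(l^2 - l - 20) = (l - 5)*(l - 3)*(l + 4)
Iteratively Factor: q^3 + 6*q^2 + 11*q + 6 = (q + 3)*(q^2 + 3*q + 2) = (q + 2)*(q + 3)*(q + 1)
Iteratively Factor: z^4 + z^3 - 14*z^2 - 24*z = (z)*(z^3 + z^2 - 14*z - 24) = z*(z + 3)*(z^2 - 2*z - 8) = z*(z - 4)*(z + 3)*(z + 2)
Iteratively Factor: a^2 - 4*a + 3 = (a - 1)*(a - 3)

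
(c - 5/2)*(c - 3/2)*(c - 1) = c^3 - 5*c^2 + 31*c/4 - 15/4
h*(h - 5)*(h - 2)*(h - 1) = h^4 - 8*h^3 + 17*h^2 - 10*h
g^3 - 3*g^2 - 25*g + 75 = (g - 5)*(g - 3)*(g + 5)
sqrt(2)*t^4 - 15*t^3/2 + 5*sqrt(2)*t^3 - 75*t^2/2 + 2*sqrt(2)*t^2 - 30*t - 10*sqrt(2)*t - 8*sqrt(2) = (t + 1)*(t + 4)*(t - 4*sqrt(2))*(sqrt(2)*t + 1/2)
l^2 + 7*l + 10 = (l + 2)*(l + 5)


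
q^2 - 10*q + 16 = (q - 8)*(q - 2)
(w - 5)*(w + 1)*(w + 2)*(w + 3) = w^4 + w^3 - 19*w^2 - 49*w - 30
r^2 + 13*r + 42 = (r + 6)*(r + 7)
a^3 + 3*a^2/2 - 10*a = a*(a - 5/2)*(a + 4)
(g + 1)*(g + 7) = g^2 + 8*g + 7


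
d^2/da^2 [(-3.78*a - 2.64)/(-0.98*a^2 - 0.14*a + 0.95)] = ((1.96*a + 0.14)*(3.78*a + 2.64)*(3.92*a + 0.28) - (22.2264*a + 6.2328)*(0.98*a^2 + 0.14*a - 0.95))/(0.98*a^2 + 0.14*a - 0.95)^3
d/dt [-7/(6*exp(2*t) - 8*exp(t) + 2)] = (21*exp(t) - 14)*exp(t)/(3*exp(2*t) - 4*exp(t) + 1)^2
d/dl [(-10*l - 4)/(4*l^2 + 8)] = (5*l^2 + 4*l - 10)/(2*(l^4 + 4*l^2 + 4))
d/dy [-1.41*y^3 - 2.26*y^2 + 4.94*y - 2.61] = -4.23*y^2 - 4.52*y + 4.94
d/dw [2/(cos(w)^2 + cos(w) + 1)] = 2*(2*cos(w) + 1)*sin(w)/(cos(w)^2 + cos(w) + 1)^2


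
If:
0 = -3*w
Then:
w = 0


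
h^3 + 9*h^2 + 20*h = h*(h + 4)*(h + 5)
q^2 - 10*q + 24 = (q - 6)*(q - 4)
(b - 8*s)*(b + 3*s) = b^2 - 5*b*s - 24*s^2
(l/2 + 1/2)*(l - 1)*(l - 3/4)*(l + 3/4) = l^4/2 - 25*l^2/32 + 9/32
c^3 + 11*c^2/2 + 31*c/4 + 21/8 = (c + 1/2)*(c + 3/2)*(c + 7/2)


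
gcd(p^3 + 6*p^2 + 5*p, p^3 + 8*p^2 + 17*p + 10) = p^2 + 6*p + 5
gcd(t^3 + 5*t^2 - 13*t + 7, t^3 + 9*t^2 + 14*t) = t + 7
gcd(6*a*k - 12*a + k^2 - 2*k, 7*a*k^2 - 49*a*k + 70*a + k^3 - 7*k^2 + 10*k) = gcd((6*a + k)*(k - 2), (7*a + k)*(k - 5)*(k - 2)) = k - 2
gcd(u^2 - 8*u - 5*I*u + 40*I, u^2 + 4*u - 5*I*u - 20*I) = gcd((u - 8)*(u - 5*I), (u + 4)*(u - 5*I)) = u - 5*I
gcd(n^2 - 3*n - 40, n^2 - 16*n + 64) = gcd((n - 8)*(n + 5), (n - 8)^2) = n - 8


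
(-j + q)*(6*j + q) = -6*j^2 + 5*j*q + q^2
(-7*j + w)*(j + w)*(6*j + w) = -42*j^3 - 43*j^2*w + w^3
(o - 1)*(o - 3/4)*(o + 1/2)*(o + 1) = o^4 - o^3/4 - 11*o^2/8 + o/4 + 3/8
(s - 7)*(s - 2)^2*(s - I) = s^4 - 11*s^3 - I*s^3 + 32*s^2 + 11*I*s^2 - 28*s - 32*I*s + 28*I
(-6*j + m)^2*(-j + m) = -36*j^3 + 48*j^2*m - 13*j*m^2 + m^3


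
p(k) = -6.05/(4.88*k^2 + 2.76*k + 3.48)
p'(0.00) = 1.38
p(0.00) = -1.74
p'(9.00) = 0.00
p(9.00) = -0.01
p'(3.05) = 0.06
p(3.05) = -0.11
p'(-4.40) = -0.03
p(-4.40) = -0.07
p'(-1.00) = -1.35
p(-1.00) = -1.08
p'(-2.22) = -0.25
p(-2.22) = -0.28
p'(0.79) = 0.84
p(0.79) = -0.69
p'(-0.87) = -1.52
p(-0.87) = -1.27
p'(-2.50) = -0.18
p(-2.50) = -0.22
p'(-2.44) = -0.19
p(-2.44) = -0.23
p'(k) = -6.05*(-9.76*k - 2.76)/(4.88*k^2 + 2.76*k + 3.48)^2 = (59.048*k + 16.698)/(4.88*k^2 + 2.76*k + 3.48)^2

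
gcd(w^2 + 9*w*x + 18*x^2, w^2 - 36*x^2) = w + 6*x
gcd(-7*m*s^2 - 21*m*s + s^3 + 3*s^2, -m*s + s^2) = s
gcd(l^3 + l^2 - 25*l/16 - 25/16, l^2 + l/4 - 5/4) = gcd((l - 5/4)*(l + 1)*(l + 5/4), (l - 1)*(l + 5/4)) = l + 5/4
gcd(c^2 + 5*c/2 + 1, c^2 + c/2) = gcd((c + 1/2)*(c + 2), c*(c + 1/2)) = c + 1/2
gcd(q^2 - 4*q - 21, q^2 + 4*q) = 1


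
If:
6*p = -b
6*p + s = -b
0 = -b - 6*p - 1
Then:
No Solution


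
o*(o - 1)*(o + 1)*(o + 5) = o^4 + 5*o^3 - o^2 - 5*o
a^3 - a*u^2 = a*(a - u)*(a + u)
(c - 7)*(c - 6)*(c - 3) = c^3 - 16*c^2 + 81*c - 126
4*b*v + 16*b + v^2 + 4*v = (4*b + v)*(v + 4)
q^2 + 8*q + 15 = (q + 3)*(q + 5)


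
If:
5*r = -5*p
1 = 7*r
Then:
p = -1/7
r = 1/7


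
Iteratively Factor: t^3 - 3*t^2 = (t)*(t^2 - 3*t) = t^2*(t - 3)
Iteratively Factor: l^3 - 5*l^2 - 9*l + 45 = (l + 3)*(l^2 - 8*l + 15) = (l - 5)*(l + 3)*(l - 3)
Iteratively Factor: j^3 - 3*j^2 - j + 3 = (j - 1)*(j^2 - 2*j - 3) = (j - 1)*(j + 1)*(j - 3)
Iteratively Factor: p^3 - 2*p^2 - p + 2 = (p - 1)*(p^2 - p - 2) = (p - 2)*(p - 1)*(p + 1)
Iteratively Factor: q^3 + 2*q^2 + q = (q + 1)*(q^2 + q) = (q + 1)^2*(q)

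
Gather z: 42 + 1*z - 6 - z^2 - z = 36 - z^2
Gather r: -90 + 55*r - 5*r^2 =-5*r^2 + 55*r - 90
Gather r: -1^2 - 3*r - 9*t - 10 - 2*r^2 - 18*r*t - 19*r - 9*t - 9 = -2*r^2 + r*(-18*t - 22) - 18*t - 20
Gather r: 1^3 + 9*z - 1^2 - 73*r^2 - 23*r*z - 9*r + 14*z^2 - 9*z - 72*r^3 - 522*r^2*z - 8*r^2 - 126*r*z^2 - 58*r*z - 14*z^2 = -72*r^3 + r^2*(-522*z - 81) + r*(-126*z^2 - 81*z - 9)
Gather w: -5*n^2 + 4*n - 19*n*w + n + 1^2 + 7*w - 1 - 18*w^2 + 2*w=-5*n^2 + 5*n - 18*w^2 + w*(9 - 19*n)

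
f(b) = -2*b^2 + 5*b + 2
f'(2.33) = -4.32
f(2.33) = 2.79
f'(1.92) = -2.68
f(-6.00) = -100.00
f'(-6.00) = 29.00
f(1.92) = 4.23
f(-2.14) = -17.86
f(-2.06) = -16.79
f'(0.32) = 3.72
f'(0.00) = 5.00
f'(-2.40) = 14.60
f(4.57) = -16.92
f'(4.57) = -13.28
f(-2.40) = -21.52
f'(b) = 5 - 4*b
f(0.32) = 3.40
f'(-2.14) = 13.56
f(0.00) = 2.00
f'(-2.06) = 13.24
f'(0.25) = 4.00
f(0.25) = 3.12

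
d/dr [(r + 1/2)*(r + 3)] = 2*r + 7/2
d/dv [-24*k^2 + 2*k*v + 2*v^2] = 2*k + 4*v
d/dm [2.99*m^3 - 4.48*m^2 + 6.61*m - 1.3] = 8.97*m^2 - 8.96*m + 6.61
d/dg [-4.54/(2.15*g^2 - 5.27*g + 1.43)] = (19.522*g - 23.9258)/(2.15*g^2 - 5.27*g + 1.43)^2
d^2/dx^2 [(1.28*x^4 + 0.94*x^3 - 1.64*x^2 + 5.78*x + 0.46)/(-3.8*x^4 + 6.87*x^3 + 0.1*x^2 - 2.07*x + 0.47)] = (-1.13686837721616e-13*x^10 - 93.97856*x^9 + 139.1712*x^8 - 1139.76288*x^7 + 2460.142528*x^6 - 1512.260496*x^5 + 204.970848*x^4 - 451.999408*x^3 + 254.95152*x^2 + 9.867168*x - 14.42104)/(54.872*x^12 - 297.6084*x^11 + 533.71266*x^10 - 218.906703*x^9 - 358.64199*x^8 + 361.785969*x^7 - 8.09662900000001*x^6 - 112.369149*x^5 + 41.321628*x^4 + 4.900734*x^3 - 6.107979*x^2 + 1.371789*x - 0.103823)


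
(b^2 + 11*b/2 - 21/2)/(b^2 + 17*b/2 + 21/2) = (2*b - 3)/(2*b + 3)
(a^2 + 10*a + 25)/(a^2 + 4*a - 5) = (a + 5)/(a - 1)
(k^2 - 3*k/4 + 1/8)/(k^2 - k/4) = (k - 1/2)/k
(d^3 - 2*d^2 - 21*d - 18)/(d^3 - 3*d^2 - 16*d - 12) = (d + 3)/(d + 2)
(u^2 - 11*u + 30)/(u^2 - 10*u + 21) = (u^2 - 11*u + 30)/(u^2 - 10*u + 21)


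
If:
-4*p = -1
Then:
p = 1/4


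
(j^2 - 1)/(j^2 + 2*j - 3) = (j + 1)/(j + 3)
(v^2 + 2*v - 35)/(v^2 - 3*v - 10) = (v + 7)/(v + 2)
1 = 1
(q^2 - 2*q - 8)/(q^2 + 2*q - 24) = (q + 2)/(q + 6)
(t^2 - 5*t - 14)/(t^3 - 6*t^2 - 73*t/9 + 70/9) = 9*(t + 2)/(9*t^2 + 9*t - 10)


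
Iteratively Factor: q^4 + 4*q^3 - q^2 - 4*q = (q + 4)*(q^3 - q) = q*(q + 4)*(q^2 - 1) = q*(q + 1)*(q + 4)*(q - 1)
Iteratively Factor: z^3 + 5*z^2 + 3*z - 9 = (z - 1)*(z^2 + 6*z + 9) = (z - 1)*(z + 3)*(z + 3)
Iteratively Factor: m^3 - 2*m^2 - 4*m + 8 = (m - 2)*(m^2 - 4) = (m - 2)^2*(m + 2)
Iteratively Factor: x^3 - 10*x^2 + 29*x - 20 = (x - 4)*(x^2 - 6*x + 5) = (x - 4)*(x - 1)*(x - 5)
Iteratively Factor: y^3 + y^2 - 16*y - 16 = (y + 1)*(y^2 - 16) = (y + 1)*(y + 4)*(y - 4)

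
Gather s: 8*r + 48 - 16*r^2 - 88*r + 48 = -16*r^2 - 80*r + 96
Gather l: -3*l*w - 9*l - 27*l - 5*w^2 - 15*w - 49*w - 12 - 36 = l*(-3*w - 36) - 5*w^2 - 64*w - 48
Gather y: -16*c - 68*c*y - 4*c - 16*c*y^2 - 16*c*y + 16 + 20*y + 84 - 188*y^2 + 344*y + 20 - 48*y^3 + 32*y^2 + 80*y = -20*c - 48*y^3 + y^2*(-16*c - 156) + y*(444 - 84*c) + 120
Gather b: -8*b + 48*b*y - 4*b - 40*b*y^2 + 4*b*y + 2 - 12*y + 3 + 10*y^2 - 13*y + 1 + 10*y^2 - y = b*(-40*y^2 + 52*y - 12) + 20*y^2 - 26*y + 6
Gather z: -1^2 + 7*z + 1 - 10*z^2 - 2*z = -10*z^2 + 5*z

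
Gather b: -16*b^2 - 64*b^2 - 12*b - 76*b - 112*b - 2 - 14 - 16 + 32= -80*b^2 - 200*b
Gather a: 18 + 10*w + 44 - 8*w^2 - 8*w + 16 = -8*w^2 + 2*w + 78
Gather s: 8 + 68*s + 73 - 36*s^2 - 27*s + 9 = -36*s^2 + 41*s + 90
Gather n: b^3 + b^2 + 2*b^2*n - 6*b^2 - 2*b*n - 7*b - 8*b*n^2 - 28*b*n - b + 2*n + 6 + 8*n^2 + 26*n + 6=b^3 - 5*b^2 - 8*b + n^2*(8 - 8*b) + n*(2*b^2 - 30*b + 28) + 12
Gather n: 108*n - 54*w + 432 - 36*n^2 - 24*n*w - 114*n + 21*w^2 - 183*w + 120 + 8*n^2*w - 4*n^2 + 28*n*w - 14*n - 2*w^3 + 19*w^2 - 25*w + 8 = n^2*(8*w - 40) + n*(4*w - 20) - 2*w^3 + 40*w^2 - 262*w + 560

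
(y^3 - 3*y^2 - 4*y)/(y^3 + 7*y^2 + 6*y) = (y - 4)/(y + 6)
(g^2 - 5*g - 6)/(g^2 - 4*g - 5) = (g - 6)/(g - 5)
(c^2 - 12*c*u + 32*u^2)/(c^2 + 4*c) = (c^2 - 12*c*u + 32*u^2)/(c*(c + 4))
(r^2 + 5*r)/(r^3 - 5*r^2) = (r + 5)/(r*(r - 5))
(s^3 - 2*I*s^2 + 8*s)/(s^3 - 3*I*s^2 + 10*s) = (s - 4*I)/(s - 5*I)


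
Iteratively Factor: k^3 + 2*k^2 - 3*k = (k - 1)*(k^2 + 3*k) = k*(k - 1)*(k + 3)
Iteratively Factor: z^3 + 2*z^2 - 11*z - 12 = (z + 4)*(z^2 - 2*z - 3) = (z + 1)*(z + 4)*(z - 3)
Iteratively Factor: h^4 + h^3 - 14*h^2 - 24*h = (h - 4)*(h^3 + 5*h^2 + 6*h) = (h - 4)*(h + 3)*(h^2 + 2*h) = h*(h - 4)*(h + 3)*(h + 2)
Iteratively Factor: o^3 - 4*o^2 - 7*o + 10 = (o - 5)*(o^2 + o - 2) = (o - 5)*(o + 2)*(o - 1)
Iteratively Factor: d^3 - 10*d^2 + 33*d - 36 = (d - 4)*(d^2 - 6*d + 9) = (d - 4)*(d - 3)*(d - 3)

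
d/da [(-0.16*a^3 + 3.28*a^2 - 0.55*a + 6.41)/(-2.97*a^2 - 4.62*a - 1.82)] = (0.4752*a^4 + 1.4784*a^3 - 15.9135*a^2 + 26.1362*a + 30.6152)/(8.8209*a^4 + 27.4428*a^3 + 32.1552*a^2 + 16.8168*a + 3.3124)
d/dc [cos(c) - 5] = -sin(c)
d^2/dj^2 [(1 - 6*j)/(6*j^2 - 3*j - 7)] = 6*(3*(4*j - 1)^2*(6*j - 1) + 4*(9*j - 2)*(-6*j^2 + 3*j + 7))/(-6*j^2 + 3*j + 7)^3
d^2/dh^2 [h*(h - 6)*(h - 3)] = 6*h - 18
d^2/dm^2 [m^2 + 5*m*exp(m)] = 5*m*exp(m) + 10*exp(m) + 2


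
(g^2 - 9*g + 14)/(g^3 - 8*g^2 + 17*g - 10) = (g - 7)/(g^2 - 6*g + 5)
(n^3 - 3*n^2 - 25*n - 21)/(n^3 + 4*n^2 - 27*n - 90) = (n^2 - 6*n - 7)/(n^2 + n - 30)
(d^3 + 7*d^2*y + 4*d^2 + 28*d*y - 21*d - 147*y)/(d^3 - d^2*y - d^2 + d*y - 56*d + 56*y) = (-d^2 - 7*d*y + 3*d + 21*y)/(-d^2 + d*y + 8*d - 8*y)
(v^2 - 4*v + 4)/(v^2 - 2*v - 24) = (-v^2 + 4*v - 4)/(-v^2 + 2*v + 24)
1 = 1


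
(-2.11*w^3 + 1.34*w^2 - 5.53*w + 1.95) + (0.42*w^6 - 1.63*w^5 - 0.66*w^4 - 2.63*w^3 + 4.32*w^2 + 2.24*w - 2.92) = 0.42*w^6 - 1.63*w^5 - 0.66*w^4 - 4.74*w^3 + 5.66*w^2 - 3.29*w - 0.97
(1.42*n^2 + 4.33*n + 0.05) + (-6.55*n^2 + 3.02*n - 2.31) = -5.13*n^2 + 7.35*n - 2.26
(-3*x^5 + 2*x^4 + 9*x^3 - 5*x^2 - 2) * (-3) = 9*x^5 - 6*x^4 - 27*x^3 + 15*x^2 + 6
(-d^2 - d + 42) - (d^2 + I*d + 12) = -2*d^2 - d - I*d + 30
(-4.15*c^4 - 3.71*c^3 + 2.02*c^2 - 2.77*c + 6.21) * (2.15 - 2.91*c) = 12.0765*c^5 + 1.8736*c^4 - 13.8547*c^3 + 12.4037*c^2 - 24.0266*c + 13.3515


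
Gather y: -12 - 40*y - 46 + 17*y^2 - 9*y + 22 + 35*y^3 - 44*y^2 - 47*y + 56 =35*y^3 - 27*y^2 - 96*y + 20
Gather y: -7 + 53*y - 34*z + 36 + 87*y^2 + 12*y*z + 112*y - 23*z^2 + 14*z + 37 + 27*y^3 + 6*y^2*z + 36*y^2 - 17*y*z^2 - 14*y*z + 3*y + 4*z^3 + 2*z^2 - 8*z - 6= 27*y^3 + y^2*(6*z + 123) + y*(-17*z^2 - 2*z + 168) + 4*z^3 - 21*z^2 - 28*z + 60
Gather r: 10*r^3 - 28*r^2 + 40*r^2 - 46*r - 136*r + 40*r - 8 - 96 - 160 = 10*r^3 + 12*r^2 - 142*r - 264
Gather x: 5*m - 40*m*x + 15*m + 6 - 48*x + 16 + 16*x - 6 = 20*m + x*(-40*m - 32) + 16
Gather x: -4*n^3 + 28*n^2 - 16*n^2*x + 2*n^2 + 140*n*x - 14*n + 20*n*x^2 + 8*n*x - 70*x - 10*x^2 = -4*n^3 + 30*n^2 - 14*n + x^2*(20*n - 10) + x*(-16*n^2 + 148*n - 70)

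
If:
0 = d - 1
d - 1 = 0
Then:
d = 1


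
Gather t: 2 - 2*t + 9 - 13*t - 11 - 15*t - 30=-30*t - 30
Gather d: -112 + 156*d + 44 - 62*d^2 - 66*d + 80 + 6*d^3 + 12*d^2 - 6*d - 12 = 6*d^3 - 50*d^2 + 84*d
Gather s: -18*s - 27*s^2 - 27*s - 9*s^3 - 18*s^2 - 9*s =-9*s^3 - 45*s^2 - 54*s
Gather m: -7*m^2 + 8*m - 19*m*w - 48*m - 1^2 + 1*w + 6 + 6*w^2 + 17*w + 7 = -7*m^2 + m*(-19*w - 40) + 6*w^2 + 18*w + 12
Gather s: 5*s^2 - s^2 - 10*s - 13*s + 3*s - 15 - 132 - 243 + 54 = 4*s^2 - 20*s - 336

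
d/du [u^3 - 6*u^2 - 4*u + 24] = 3*u^2 - 12*u - 4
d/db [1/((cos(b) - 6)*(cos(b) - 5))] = (2*cos(b) - 11)*sin(b)/((cos(b) - 6)^2*(cos(b) - 5)^2)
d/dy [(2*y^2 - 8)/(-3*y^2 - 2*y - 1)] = 4*(-y^2 - 13*y - 4)/(9*y^4 + 12*y^3 + 10*y^2 + 4*y + 1)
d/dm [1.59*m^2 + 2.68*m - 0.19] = 3.18*m + 2.68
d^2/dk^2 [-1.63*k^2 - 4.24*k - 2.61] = -3.26000000000000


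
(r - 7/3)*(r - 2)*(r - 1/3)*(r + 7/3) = r^4 - 7*r^3/3 - 43*r^2/9 + 343*r/27 - 98/27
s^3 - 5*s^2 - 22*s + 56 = (s - 7)*(s - 2)*(s + 4)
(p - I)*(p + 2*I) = p^2 + I*p + 2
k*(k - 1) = k^2 - k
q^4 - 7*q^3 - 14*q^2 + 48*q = q*(q - 8)*(q - 2)*(q + 3)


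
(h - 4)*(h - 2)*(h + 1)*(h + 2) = h^4 - 3*h^3 - 8*h^2 + 12*h + 16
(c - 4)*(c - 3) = c^2 - 7*c + 12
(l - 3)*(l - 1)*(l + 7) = l^3 + 3*l^2 - 25*l + 21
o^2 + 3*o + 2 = (o + 1)*(o + 2)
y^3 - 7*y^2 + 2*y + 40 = (y - 5)*(y - 4)*(y + 2)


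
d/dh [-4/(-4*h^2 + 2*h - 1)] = 8*(1 - 4*h)/(4*h^2 - 2*h + 1)^2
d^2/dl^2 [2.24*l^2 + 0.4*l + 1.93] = 4.48000000000000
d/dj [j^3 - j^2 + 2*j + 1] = 3*j^2 - 2*j + 2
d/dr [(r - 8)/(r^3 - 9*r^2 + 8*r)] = (1 - 2*r)/(r^2*(r^2 - 2*r + 1))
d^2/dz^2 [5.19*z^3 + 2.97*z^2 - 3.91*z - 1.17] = 31.14*z + 5.94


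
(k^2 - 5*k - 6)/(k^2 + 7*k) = (k^2 - 5*k - 6)/(k*(k + 7))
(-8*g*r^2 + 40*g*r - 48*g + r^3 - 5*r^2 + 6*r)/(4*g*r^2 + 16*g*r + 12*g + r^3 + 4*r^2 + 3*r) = (-8*g*r^2 + 40*g*r - 48*g + r^3 - 5*r^2 + 6*r)/(4*g*r^2 + 16*g*r + 12*g + r^3 + 4*r^2 + 3*r)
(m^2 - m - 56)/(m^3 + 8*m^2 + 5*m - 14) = (m - 8)/(m^2 + m - 2)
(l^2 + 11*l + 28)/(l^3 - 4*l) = (l^2 + 11*l + 28)/(l*(l^2 - 4))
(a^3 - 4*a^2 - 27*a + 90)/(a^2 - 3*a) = a - 1 - 30/a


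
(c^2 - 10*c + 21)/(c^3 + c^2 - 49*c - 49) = (c - 3)/(c^2 + 8*c + 7)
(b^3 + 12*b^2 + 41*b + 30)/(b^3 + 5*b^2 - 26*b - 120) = (b^2 + 6*b + 5)/(b^2 - b - 20)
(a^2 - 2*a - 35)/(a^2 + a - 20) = (a - 7)/(a - 4)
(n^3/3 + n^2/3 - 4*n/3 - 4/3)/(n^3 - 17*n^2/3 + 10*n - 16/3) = (n^2 + 3*n + 2)/(3*n^2 - 11*n + 8)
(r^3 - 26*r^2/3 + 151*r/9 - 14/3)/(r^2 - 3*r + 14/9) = (3*r^2 - 19*r + 6)/(3*r - 2)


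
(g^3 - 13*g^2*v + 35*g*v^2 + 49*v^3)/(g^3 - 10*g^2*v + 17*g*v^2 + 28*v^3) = (-g + 7*v)/(-g + 4*v)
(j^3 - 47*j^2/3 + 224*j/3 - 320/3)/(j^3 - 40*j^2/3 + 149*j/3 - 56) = (3*j^2 - 23*j + 40)/(3*j^2 - 16*j + 21)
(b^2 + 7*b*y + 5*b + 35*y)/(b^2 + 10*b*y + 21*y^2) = (b + 5)/(b + 3*y)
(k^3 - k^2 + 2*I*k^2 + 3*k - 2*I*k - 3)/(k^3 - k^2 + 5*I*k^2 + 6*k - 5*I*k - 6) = (k + 3*I)/(k + 6*I)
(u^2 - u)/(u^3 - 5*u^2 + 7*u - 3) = u/(u^2 - 4*u + 3)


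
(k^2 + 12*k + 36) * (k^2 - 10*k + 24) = k^4 + 2*k^3 - 60*k^2 - 72*k + 864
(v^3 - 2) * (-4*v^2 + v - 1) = -4*v^5 + v^4 - v^3 + 8*v^2 - 2*v + 2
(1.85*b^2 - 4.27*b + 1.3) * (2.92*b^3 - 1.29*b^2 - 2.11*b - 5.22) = 5.402*b^5 - 14.8549*b^4 + 5.4008*b^3 - 2.3243*b^2 + 19.5464*b - 6.786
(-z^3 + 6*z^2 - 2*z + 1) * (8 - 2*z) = 2*z^4 - 20*z^3 + 52*z^2 - 18*z + 8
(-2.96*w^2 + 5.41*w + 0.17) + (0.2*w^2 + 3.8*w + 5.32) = -2.76*w^2 + 9.21*w + 5.49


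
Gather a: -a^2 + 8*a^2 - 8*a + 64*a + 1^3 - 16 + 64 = 7*a^2 + 56*a + 49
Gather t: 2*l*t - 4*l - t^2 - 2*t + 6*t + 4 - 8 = -4*l - t^2 + t*(2*l + 4) - 4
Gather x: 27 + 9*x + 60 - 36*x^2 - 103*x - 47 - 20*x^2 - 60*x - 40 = -56*x^2 - 154*x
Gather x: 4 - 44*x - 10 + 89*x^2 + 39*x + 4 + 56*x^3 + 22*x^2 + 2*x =56*x^3 + 111*x^2 - 3*x - 2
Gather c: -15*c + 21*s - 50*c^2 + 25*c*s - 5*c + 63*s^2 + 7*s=-50*c^2 + c*(25*s - 20) + 63*s^2 + 28*s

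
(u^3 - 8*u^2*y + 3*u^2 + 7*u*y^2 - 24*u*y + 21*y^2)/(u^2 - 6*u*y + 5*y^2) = (-u^2 + 7*u*y - 3*u + 21*y)/(-u + 5*y)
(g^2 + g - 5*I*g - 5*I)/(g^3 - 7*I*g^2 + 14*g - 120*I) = (g + 1)/(g^2 - 2*I*g + 24)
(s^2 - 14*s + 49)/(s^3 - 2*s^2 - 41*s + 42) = (s - 7)/(s^2 + 5*s - 6)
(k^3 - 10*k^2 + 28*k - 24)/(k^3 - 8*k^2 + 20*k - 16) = (k - 6)/(k - 4)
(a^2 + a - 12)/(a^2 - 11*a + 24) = (a + 4)/(a - 8)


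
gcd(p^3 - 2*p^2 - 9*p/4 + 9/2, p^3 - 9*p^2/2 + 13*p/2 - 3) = p^2 - 7*p/2 + 3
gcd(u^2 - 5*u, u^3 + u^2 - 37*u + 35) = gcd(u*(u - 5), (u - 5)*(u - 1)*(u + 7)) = u - 5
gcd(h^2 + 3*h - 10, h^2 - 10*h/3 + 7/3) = 1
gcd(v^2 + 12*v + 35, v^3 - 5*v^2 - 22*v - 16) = 1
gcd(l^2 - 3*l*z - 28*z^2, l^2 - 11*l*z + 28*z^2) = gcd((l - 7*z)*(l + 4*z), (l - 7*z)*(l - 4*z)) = -l + 7*z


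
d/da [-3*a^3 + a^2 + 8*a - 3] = -9*a^2 + 2*a + 8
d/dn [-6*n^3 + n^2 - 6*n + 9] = -18*n^2 + 2*n - 6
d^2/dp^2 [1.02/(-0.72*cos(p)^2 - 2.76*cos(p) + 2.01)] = (2.115072*(1 - cos(p)^2)^2 + 6.080832*cos(p)^3 + 14.732064*cos(p)^2 - 6.503112*cos(p) - 20.607264)/(0.72*cos(p)^2 + 2.76*cos(p) - 2.01)^3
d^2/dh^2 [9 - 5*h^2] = -10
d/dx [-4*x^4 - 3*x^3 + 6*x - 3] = -16*x^3 - 9*x^2 + 6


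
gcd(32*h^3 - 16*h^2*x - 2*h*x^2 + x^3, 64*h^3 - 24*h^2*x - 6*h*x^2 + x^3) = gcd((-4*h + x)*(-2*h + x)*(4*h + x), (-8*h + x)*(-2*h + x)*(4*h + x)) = -8*h^2 + 2*h*x + x^2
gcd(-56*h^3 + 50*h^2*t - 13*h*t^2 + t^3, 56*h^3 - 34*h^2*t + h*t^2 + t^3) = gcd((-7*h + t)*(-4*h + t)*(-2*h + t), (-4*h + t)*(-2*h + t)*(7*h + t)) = 8*h^2 - 6*h*t + t^2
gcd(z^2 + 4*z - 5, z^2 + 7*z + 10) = z + 5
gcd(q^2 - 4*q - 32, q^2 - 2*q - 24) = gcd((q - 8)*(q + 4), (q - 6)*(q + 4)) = q + 4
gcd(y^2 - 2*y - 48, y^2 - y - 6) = 1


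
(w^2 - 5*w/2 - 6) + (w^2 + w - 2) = 2*w^2 - 3*w/2 - 8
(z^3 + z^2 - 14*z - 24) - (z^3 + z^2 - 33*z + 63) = 19*z - 87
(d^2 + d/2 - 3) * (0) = 0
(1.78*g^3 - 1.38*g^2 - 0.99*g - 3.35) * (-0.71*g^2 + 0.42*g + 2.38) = -1.2638*g^5 + 1.7274*g^4 + 4.3597*g^3 - 1.3217*g^2 - 3.7632*g - 7.973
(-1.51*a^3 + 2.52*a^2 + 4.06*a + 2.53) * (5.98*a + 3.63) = -9.0298*a^4 + 9.5883*a^3 + 33.4264*a^2 + 29.8672*a + 9.1839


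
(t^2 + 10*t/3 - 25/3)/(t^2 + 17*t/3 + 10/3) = (3*t - 5)/(3*t + 2)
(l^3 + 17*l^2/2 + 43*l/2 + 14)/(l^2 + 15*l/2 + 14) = l + 1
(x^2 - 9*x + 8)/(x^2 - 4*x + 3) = (x - 8)/(x - 3)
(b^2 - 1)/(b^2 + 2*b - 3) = (b + 1)/(b + 3)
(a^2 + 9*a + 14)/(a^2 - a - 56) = (a + 2)/(a - 8)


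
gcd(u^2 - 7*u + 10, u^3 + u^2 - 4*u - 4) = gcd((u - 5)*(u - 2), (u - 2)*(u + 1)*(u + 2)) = u - 2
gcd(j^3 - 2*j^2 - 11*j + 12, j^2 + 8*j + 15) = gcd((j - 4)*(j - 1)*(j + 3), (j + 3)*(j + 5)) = j + 3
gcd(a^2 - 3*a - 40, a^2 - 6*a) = 1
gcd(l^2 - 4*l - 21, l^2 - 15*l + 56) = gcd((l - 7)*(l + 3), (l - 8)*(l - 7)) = l - 7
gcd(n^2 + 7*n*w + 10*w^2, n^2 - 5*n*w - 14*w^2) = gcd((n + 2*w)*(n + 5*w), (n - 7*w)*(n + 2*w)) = n + 2*w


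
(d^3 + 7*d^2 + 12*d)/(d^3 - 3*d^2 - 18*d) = (d + 4)/(d - 6)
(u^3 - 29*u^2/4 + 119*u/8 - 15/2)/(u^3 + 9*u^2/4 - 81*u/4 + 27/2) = (u^2 - 13*u/2 + 10)/(u^2 + 3*u - 18)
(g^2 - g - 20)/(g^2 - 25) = (g + 4)/(g + 5)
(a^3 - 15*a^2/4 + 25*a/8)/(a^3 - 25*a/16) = 2*(2*a - 5)/(4*a + 5)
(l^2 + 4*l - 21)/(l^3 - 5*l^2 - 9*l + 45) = (l + 7)/(l^2 - 2*l - 15)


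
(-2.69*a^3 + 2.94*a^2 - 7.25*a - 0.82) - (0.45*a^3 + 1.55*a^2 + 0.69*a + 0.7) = -3.14*a^3 + 1.39*a^2 - 7.94*a - 1.52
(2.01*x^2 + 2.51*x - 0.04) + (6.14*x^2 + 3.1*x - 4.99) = 8.15*x^2 + 5.61*x - 5.03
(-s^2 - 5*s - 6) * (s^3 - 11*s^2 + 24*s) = -s^5 + 6*s^4 + 25*s^3 - 54*s^2 - 144*s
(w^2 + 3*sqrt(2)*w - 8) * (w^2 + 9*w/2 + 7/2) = w^4 + 3*sqrt(2)*w^3 + 9*w^3/2 - 9*w^2/2 + 27*sqrt(2)*w^2/2 - 36*w + 21*sqrt(2)*w/2 - 28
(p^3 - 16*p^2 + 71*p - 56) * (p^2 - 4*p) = p^5 - 20*p^4 + 135*p^3 - 340*p^2 + 224*p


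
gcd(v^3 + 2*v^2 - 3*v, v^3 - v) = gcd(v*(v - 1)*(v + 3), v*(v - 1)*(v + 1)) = v^2 - v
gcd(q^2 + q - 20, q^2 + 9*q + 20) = q + 5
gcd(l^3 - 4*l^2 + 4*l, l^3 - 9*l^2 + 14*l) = l^2 - 2*l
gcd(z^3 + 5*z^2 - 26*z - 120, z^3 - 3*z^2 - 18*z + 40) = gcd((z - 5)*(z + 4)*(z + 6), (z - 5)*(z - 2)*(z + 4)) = z^2 - z - 20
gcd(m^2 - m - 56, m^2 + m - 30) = 1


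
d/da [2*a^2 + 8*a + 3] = 4*a + 8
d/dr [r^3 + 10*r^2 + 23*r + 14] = 3*r^2 + 20*r + 23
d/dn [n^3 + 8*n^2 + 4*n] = 3*n^2 + 16*n + 4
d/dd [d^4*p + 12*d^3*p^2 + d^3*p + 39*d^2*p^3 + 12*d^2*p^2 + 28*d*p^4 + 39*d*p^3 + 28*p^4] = p*(4*d^3 + 36*d^2*p + 3*d^2 + 78*d*p^2 + 24*d*p + 28*p^3 + 39*p^2)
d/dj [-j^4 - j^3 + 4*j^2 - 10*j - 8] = -4*j^3 - 3*j^2 + 8*j - 10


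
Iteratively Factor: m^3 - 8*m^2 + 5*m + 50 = (m + 2)*(m^2 - 10*m + 25) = (m - 5)*(m + 2)*(m - 5)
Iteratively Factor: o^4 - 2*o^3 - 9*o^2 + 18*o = (o)*(o^3 - 2*o^2 - 9*o + 18) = o*(o + 3)*(o^2 - 5*o + 6) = o*(o - 3)*(o + 3)*(o - 2)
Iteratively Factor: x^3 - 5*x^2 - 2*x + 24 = (x - 3)*(x^2 - 2*x - 8) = (x - 3)*(x + 2)*(x - 4)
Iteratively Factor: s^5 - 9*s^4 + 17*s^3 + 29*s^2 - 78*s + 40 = (s - 1)*(s^4 - 8*s^3 + 9*s^2 + 38*s - 40) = (s - 5)*(s - 1)*(s^3 - 3*s^2 - 6*s + 8) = (s - 5)*(s - 1)*(s + 2)*(s^2 - 5*s + 4) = (s - 5)*(s - 1)^2*(s + 2)*(s - 4)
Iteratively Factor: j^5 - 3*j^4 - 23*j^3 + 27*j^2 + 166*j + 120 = (j + 2)*(j^4 - 5*j^3 - 13*j^2 + 53*j + 60) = (j - 5)*(j + 2)*(j^3 - 13*j - 12) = (j - 5)*(j + 2)*(j + 3)*(j^2 - 3*j - 4) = (j - 5)*(j + 1)*(j + 2)*(j + 3)*(j - 4)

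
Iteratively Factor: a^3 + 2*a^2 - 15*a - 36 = (a - 4)*(a^2 + 6*a + 9) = (a - 4)*(a + 3)*(a + 3)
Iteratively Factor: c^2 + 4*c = (c + 4)*(c)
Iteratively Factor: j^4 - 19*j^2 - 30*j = (j - 5)*(j^3 + 5*j^2 + 6*j) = (j - 5)*(j + 2)*(j^2 + 3*j) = (j - 5)*(j + 2)*(j + 3)*(j)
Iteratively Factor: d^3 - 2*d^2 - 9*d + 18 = (d - 3)*(d^2 + d - 6) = (d - 3)*(d - 2)*(d + 3)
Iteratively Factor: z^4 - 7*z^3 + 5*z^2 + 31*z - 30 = (z - 3)*(z^3 - 4*z^2 - 7*z + 10) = (z - 3)*(z + 2)*(z^2 - 6*z + 5) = (z - 5)*(z - 3)*(z + 2)*(z - 1)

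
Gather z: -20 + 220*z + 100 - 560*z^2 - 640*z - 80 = -560*z^2 - 420*z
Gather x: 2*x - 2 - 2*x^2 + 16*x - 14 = -2*x^2 + 18*x - 16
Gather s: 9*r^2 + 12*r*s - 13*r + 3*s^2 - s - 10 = 9*r^2 - 13*r + 3*s^2 + s*(12*r - 1) - 10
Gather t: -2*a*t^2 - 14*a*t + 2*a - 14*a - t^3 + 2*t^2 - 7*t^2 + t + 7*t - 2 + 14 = -12*a - t^3 + t^2*(-2*a - 5) + t*(8 - 14*a) + 12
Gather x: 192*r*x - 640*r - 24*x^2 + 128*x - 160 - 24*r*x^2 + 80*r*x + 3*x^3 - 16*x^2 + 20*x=-640*r + 3*x^3 + x^2*(-24*r - 40) + x*(272*r + 148) - 160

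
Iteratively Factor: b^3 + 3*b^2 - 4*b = (b)*(b^2 + 3*b - 4) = b*(b - 1)*(b + 4)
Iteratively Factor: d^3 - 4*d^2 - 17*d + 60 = (d + 4)*(d^2 - 8*d + 15) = (d - 5)*(d + 4)*(d - 3)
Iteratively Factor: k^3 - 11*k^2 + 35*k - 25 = (k - 5)*(k^2 - 6*k + 5) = (k - 5)*(k - 1)*(k - 5)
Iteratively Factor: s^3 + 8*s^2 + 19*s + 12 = (s + 3)*(s^2 + 5*s + 4) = (s + 3)*(s + 4)*(s + 1)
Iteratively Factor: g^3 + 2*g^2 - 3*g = (g - 1)*(g^2 + 3*g) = g*(g - 1)*(g + 3)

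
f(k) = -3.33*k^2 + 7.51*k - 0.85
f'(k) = 7.51 - 6.66*k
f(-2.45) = -39.24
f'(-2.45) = 23.83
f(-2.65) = -44.14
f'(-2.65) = 25.16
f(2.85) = -6.49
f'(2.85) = -11.47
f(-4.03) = -85.20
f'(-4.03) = 34.35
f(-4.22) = -91.84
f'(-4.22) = 35.62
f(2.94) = -7.55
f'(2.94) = -12.07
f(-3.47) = -67.01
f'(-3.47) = 30.62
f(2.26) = -0.89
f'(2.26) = -7.54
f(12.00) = -390.25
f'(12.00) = -72.41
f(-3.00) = -53.35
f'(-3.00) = 27.49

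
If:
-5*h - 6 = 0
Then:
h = -6/5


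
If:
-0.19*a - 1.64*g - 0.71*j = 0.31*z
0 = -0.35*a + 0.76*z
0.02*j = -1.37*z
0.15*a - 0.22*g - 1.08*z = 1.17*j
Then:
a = 0.00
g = 0.00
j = 0.00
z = 0.00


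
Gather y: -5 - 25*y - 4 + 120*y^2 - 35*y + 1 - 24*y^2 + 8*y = 96*y^2 - 52*y - 8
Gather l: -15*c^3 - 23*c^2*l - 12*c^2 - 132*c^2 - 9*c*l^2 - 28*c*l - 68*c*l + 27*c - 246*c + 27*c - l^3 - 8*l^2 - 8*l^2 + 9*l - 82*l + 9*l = -15*c^3 - 144*c^2 - 192*c - l^3 + l^2*(-9*c - 16) + l*(-23*c^2 - 96*c - 64)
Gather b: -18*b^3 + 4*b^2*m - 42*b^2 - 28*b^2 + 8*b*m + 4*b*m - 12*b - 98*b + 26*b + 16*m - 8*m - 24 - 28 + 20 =-18*b^3 + b^2*(4*m - 70) + b*(12*m - 84) + 8*m - 32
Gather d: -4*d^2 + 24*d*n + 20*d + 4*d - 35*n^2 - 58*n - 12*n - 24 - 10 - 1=-4*d^2 + d*(24*n + 24) - 35*n^2 - 70*n - 35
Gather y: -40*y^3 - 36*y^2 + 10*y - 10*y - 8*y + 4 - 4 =-40*y^3 - 36*y^2 - 8*y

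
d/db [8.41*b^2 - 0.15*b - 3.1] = 16.82*b - 0.15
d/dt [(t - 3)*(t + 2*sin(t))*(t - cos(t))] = (t - 3)*(t + 2*sin(t))*(sin(t) + 1) + (t - 3)*(t - cos(t))*(2*cos(t) + 1) + (t + 2*sin(t))*(t - cos(t))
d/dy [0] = 0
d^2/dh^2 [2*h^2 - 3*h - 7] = 4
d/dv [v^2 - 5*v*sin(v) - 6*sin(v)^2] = -5*v*cos(v) + 2*v - 5*sin(v) - 6*sin(2*v)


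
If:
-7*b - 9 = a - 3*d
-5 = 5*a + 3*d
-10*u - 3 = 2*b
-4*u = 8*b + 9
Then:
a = -77/72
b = -13/12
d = 25/216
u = -1/12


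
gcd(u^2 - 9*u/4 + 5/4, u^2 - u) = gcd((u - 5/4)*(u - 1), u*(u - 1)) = u - 1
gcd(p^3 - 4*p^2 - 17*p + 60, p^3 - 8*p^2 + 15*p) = p^2 - 8*p + 15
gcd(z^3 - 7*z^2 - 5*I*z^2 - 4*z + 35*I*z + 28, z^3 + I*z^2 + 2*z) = z - I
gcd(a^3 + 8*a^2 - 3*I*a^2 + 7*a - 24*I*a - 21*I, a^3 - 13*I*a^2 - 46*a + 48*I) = a - 3*I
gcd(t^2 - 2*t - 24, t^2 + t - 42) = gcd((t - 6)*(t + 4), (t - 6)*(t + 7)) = t - 6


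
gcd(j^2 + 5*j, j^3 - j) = j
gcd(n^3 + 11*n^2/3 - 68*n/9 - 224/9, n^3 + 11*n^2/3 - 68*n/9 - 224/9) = n^3 + 11*n^2/3 - 68*n/9 - 224/9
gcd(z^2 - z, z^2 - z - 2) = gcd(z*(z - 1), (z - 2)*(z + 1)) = 1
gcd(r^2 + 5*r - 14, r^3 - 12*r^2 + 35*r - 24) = 1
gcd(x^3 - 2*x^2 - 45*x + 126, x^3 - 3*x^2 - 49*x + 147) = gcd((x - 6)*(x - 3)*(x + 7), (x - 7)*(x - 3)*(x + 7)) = x^2 + 4*x - 21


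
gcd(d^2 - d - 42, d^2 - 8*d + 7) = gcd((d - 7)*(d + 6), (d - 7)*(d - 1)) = d - 7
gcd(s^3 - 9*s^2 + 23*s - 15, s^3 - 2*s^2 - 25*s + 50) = s - 5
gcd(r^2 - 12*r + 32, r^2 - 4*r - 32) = r - 8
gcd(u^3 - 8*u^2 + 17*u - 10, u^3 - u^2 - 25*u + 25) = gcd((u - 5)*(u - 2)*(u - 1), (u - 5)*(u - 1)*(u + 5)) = u^2 - 6*u + 5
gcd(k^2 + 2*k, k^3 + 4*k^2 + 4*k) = k^2 + 2*k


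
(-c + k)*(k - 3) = -c*k + 3*c + k^2 - 3*k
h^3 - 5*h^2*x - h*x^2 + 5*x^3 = (h - 5*x)*(h - x)*(h + x)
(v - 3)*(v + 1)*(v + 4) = v^3 + 2*v^2 - 11*v - 12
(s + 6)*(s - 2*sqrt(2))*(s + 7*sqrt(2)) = s^3 + 6*s^2 + 5*sqrt(2)*s^2 - 28*s + 30*sqrt(2)*s - 168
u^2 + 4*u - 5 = (u - 1)*(u + 5)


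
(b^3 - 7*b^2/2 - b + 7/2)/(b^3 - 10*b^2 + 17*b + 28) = (2*b^2 - 9*b + 7)/(2*(b^2 - 11*b + 28))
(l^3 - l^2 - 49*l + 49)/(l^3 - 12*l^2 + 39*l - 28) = (l + 7)/(l - 4)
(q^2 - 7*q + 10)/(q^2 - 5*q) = (q - 2)/q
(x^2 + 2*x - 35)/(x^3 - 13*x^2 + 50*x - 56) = (x^2 + 2*x - 35)/(x^3 - 13*x^2 + 50*x - 56)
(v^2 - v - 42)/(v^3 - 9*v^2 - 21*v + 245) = (v + 6)/(v^2 - 2*v - 35)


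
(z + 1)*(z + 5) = z^2 + 6*z + 5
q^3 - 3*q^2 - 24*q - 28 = (q - 7)*(q + 2)^2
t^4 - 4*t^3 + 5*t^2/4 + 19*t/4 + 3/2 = (t - 3)*(t - 2)*(t + 1/2)^2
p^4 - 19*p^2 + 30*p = p*(p - 3)*(p - 2)*(p + 5)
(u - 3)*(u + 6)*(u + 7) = u^3 + 10*u^2 + 3*u - 126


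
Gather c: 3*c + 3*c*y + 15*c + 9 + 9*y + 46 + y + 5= c*(3*y + 18) + 10*y + 60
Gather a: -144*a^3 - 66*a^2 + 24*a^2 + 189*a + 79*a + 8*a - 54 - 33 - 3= -144*a^3 - 42*a^2 + 276*a - 90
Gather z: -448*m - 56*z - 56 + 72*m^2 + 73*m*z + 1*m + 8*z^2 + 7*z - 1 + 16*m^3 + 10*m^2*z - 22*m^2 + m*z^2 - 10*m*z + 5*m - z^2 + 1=16*m^3 + 50*m^2 - 442*m + z^2*(m + 7) + z*(10*m^2 + 63*m - 49) - 56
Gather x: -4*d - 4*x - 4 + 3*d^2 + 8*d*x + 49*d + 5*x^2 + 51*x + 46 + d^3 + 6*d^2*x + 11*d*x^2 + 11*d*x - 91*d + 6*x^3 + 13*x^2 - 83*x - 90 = d^3 + 3*d^2 - 46*d + 6*x^3 + x^2*(11*d + 18) + x*(6*d^2 + 19*d - 36) - 48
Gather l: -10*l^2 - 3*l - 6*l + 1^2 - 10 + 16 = -10*l^2 - 9*l + 7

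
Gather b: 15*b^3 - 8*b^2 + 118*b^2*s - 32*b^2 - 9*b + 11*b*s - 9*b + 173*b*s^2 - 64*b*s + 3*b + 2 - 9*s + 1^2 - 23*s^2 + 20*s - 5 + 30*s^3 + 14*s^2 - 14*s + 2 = 15*b^3 + b^2*(118*s - 40) + b*(173*s^2 - 53*s - 15) + 30*s^3 - 9*s^2 - 3*s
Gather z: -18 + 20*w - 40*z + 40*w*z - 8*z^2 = 20*w - 8*z^2 + z*(40*w - 40) - 18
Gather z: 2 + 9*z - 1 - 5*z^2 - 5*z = -5*z^2 + 4*z + 1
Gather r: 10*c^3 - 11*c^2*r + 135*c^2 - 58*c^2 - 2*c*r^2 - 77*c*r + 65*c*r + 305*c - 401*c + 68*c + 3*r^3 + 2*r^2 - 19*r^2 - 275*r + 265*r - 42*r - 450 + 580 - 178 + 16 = 10*c^3 + 77*c^2 - 28*c + 3*r^3 + r^2*(-2*c - 17) + r*(-11*c^2 - 12*c - 52) - 32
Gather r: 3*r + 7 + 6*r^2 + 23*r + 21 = 6*r^2 + 26*r + 28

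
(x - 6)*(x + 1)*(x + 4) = x^3 - x^2 - 26*x - 24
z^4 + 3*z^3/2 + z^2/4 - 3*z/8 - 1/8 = (z - 1/2)*(z + 1/2)^2*(z + 1)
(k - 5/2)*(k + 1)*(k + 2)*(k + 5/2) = k^4 + 3*k^3 - 17*k^2/4 - 75*k/4 - 25/2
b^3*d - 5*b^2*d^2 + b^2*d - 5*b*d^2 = b*(b - 5*d)*(b*d + d)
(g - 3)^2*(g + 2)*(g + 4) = g^4 - 19*g^2 + 6*g + 72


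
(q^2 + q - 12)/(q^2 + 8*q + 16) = (q - 3)/(q + 4)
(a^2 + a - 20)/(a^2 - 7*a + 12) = (a + 5)/(a - 3)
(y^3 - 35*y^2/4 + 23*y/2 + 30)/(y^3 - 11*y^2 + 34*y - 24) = (y + 5/4)/(y - 1)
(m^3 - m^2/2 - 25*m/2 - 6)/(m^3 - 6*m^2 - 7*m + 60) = (m + 1/2)/(m - 5)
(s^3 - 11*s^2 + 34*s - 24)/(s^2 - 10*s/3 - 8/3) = 3*(s^2 - 7*s + 6)/(3*s + 2)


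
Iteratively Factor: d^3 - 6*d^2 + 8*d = (d)*(d^2 - 6*d + 8) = d*(d - 2)*(d - 4)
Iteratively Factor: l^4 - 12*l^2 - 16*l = (l - 4)*(l^3 + 4*l^2 + 4*l) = l*(l - 4)*(l^2 + 4*l + 4) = l*(l - 4)*(l + 2)*(l + 2)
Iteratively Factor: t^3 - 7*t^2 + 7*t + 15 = (t - 5)*(t^2 - 2*t - 3) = (t - 5)*(t - 3)*(t + 1)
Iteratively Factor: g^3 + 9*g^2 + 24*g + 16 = (g + 1)*(g^2 + 8*g + 16) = (g + 1)*(g + 4)*(g + 4)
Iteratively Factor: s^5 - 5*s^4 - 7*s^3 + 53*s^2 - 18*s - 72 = (s - 3)*(s^4 - 2*s^3 - 13*s^2 + 14*s + 24) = (s - 4)*(s - 3)*(s^3 + 2*s^2 - 5*s - 6) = (s - 4)*(s - 3)*(s + 3)*(s^2 - s - 2) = (s - 4)*(s - 3)*(s + 1)*(s + 3)*(s - 2)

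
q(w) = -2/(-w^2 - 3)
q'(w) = -4*w/(-w^2 - 3)^2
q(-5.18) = 0.07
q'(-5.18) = 0.02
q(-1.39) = 0.41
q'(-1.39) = 0.23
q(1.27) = 0.43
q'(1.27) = -0.24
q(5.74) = 0.06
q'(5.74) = -0.02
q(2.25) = 0.25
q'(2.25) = -0.14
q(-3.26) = 0.15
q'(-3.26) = 0.07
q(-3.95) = 0.11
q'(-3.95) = 0.05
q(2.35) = 0.23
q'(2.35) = -0.13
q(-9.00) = 0.02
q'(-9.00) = 0.01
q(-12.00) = 0.01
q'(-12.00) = 0.00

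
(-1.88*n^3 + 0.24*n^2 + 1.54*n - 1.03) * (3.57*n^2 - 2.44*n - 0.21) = -6.7116*n^5 + 5.444*n^4 + 5.307*n^3 - 7.4851*n^2 + 2.1898*n + 0.2163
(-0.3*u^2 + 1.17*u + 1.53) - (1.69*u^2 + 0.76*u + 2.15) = -1.99*u^2 + 0.41*u - 0.62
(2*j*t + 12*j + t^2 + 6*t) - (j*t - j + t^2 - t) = j*t + 13*j + 7*t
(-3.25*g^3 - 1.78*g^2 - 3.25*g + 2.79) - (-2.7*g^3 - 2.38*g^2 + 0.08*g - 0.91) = -0.55*g^3 + 0.6*g^2 - 3.33*g + 3.7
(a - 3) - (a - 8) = 5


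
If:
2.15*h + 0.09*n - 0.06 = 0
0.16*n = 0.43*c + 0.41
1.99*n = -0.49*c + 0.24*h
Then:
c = -0.87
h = 0.02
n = 0.22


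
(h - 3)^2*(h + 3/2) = h^3 - 9*h^2/2 + 27/2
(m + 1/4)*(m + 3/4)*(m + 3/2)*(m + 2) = m^4 + 9*m^3/2 + 107*m^2/16 + 117*m/32 + 9/16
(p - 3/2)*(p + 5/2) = p^2 + p - 15/4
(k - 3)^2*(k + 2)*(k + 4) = k^4 - 19*k^2 + 6*k + 72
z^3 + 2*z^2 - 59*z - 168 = (z - 8)*(z + 3)*(z + 7)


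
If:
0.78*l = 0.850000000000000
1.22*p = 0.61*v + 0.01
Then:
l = 1.09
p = 0.5*v + 0.00819672131147541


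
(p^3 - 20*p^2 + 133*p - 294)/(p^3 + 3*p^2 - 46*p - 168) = (p^2 - 13*p + 42)/(p^2 + 10*p + 24)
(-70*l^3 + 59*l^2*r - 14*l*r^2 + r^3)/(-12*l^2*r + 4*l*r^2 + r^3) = (35*l^2 - 12*l*r + r^2)/(r*(6*l + r))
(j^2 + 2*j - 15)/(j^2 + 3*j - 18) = (j + 5)/(j + 6)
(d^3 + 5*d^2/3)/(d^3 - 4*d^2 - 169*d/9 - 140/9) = 3*d^2/(3*d^2 - 17*d - 28)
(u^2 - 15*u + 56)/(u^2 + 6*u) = (u^2 - 15*u + 56)/(u*(u + 6))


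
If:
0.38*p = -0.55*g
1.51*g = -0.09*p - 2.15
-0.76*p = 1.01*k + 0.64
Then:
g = -1.56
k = -2.33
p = 2.26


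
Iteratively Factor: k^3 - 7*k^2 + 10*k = (k)*(k^2 - 7*k + 10) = k*(k - 2)*(k - 5)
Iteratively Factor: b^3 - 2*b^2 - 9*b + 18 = (b + 3)*(b^2 - 5*b + 6) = (b - 2)*(b + 3)*(b - 3)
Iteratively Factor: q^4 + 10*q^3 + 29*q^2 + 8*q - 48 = (q + 4)*(q^3 + 6*q^2 + 5*q - 12) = (q + 4)^2*(q^2 + 2*q - 3) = (q - 1)*(q + 4)^2*(q + 3)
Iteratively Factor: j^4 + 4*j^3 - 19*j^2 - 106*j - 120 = (j + 3)*(j^3 + j^2 - 22*j - 40) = (j + 2)*(j + 3)*(j^2 - j - 20) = (j + 2)*(j + 3)*(j + 4)*(j - 5)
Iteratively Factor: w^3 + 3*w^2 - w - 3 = (w + 1)*(w^2 + 2*w - 3) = (w + 1)*(w + 3)*(w - 1)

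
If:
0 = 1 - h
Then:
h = 1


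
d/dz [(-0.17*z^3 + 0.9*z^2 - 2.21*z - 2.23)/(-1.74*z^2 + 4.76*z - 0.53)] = (0.2958*z^4 - 1.6184*z^3 + 0.7089*z^2 - 8.7144*z + 11.7861)/(3.0276*z^4 - 16.5648*z^3 + 24.502*z^2 - 5.0456*z + 0.2809)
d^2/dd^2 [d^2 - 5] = 2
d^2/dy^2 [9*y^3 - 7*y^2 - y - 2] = 54*y - 14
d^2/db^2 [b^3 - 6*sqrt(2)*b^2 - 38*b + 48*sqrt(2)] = 6*b - 12*sqrt(2)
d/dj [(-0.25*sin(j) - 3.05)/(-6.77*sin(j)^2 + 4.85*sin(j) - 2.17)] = (-1.6925*sin(j)^2 - 41.297*sin(j) + 15.335)*cos(j)/(45.8329*sin(j)^4 - 65.669*sin(j)^3 + 52.9043*sin(j)^2 - 21.049*sin(j) + 4.7089)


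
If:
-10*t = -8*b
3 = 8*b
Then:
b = 3/8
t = 3/10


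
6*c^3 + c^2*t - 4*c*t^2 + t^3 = (-3*c + t)*(-2*c + t)*(c + t)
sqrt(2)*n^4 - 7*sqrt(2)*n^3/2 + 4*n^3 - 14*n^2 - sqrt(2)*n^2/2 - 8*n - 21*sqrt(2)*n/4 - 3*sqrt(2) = (n - 4)*(n + sqrt(2)/2)*(n + 3*sqrt(2)/2)*(sqrt(2)*n + sqrt(2)/2)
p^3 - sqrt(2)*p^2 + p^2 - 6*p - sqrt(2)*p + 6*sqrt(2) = (p - 2)*(p + 3)*(p - sqrt(2))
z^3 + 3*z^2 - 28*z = z*(z - 4)*(z + 7)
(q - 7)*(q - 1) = q^2 - 8*q + 7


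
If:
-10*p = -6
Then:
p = 3/5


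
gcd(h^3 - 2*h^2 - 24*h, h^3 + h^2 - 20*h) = h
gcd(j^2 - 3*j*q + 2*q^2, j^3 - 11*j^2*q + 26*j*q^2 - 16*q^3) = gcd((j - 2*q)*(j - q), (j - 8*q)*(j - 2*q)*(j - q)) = j^2 - 3*j*q + 2*q^2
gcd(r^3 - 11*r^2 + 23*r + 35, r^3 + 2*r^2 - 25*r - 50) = r - 5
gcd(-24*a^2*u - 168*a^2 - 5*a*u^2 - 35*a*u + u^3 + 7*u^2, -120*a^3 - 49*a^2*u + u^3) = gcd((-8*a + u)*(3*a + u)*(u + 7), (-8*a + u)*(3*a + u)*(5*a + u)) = -24*a^2 - 5*a*u + u^2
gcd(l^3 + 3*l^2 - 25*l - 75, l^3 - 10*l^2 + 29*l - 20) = l - 5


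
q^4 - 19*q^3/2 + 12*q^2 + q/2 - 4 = (q - 8)*(q - 1)^2*(q + 1/2)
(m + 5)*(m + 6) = m^2 + 11*m + 30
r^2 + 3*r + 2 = (r + 1)*(r + 2)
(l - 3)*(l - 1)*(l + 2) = l^3 - 2*l^2 - 5*l + 6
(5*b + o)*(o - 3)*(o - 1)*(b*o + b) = 5*b^2*o^3 - 15*b^2*o^2 - 5*b^2*o + 15*b^2 + b*o^4 - 3*b*o^3 - b*o^2 + 3*b*o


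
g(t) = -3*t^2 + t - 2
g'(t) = 1 - 6*t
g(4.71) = -63.84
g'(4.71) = -27.26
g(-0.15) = -2.22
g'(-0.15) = 1.90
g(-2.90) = -30.13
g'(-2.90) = 18.40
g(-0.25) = -2.44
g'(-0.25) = 2.50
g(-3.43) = -40.72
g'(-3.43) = 21.58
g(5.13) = -75.82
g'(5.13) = -29.78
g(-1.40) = -9.28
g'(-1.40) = 9.40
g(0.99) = -3.95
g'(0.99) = -4.94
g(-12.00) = -446.00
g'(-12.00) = 73.00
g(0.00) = -2.00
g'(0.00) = 1.00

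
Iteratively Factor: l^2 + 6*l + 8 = (l + 4)*(l + 2)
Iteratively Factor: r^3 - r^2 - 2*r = (r + 1)*(r^2 - 2*r) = (r - 2)*(r + 1)*(r)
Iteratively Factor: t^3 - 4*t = (t - 2)*(t^2 + 2*t) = (t - 2)*(t + 2)*(t)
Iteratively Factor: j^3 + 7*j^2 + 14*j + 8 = (j + 1)*(j^2 + 6*j + 8) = (j + 1)*(j + 2)*(j + 4)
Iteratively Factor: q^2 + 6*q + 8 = (q + 4)*(q + 2)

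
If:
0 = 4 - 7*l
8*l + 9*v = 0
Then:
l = 4/7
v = -32/63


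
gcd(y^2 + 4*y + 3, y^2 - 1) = y + 1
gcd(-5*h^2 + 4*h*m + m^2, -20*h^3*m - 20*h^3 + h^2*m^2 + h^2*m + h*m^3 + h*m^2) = 5*h + m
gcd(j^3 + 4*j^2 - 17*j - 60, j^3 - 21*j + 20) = j^2 + j - 20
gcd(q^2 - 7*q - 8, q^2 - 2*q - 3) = q + 1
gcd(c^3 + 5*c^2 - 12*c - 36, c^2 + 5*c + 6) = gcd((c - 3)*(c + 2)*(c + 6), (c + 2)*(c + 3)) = c + 2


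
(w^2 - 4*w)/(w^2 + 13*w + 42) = w*(w - 4)/(w^2 + 13*w + 42)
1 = 1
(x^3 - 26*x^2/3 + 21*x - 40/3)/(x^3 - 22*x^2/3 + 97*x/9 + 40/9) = 3*(x - 1)/(3*x + 1)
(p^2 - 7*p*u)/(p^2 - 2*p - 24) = p*(-p + 7*u)/(-p^2 + 2*p + 24)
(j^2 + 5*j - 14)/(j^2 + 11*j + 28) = (j - 2)/(j + 4)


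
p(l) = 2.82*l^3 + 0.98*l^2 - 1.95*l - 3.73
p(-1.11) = -4.21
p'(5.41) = 256.26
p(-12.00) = -4712.17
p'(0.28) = -0.74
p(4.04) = 190.34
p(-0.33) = -3.08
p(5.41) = 460.92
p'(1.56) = 21.70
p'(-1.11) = 6.30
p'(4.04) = 144.05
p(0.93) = -2.43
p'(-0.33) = -1.68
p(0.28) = -4.14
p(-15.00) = -9271.48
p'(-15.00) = 1872.15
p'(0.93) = 7.19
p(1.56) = 6.32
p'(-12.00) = 1192.77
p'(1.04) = 9.24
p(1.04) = -1.53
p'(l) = 8.46*l^2 + 1.96*l - 1.95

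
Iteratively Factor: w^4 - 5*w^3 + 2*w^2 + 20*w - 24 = (w - 2)*(w^3 - 3*w^2 - 4*w + 12) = (w - 3)*(w - 2)*(w^2 - 4) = (w - 3)*(w - 2)*(w + 2)*(w - 2)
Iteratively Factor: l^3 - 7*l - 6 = (l - 3)*(l^2 + 3*l + 2) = (l - 3)*(l + 2)*(l + 1)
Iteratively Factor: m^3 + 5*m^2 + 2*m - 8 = (m - 1)*(m^2 + 6*m + 8) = (m - 1)*(m + 4)*(m + 2)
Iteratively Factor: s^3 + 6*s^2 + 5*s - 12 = (s + 4)*(s^2 + 2*s - 3) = (s - 1)*(s + 4)*(s + 3)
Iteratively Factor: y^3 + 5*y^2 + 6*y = (y + 3)*(y^2 + 2*y) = y*(y + 3)*(y + 2)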